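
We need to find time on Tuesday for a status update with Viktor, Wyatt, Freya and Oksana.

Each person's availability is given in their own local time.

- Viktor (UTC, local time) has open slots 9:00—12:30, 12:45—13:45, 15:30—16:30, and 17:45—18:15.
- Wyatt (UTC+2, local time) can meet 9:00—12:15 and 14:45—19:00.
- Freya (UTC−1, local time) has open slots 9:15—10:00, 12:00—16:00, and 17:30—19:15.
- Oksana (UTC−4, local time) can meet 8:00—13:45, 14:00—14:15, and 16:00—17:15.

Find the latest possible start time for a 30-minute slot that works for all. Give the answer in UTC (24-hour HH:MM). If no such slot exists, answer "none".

Viktor → UTC: 09:00–12:30, 12:45–13:45, 15:30–16:30, 17:45–18:15.
Wyatt → UTC: 07:00–10:15, 12:45–17:00.
Freya → UTC: 10:15–11:00, 13:00–17:00, 18:30–20:15.
Oksana → UTC: 12:00–17:45, 18:00–18:15, 20:00–21:15.
Viktor ∩ Wyatt: 09:00–10:15, 12:45–13:45, 15:30–16:30.
Viktor ∩ Wyatt ∩ Freya: 13:00–13:45, 15:30–16:30.
Viktor ∩ Wyatt ∩ Freya ∩ Oksana: 13:00–13:45, 15:30–16:30.
Windows ≥ 30 min: 13:00–13:45, 15:30–16:30.
Latest start in the last window 15:30–16:30 is 16:30 − 30 min = 16:00.

16:00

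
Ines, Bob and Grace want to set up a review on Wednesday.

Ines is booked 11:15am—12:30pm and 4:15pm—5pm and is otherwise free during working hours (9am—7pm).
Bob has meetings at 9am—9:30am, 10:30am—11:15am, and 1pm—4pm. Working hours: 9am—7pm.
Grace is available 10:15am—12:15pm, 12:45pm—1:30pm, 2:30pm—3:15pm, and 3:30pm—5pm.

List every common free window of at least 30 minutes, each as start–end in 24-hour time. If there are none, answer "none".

Ines free within 09:00–19:00: 09:00–11:15, 12:30–16:15, 17:00–19:00.
Bob free within 09:00–19:00: 09:30–10:30, 11:15–13:00, 16:00–19:00.
Ines ∩ Bob: 09:30–10:30, 12:30–13:00, 16:00–16:15, 17:00–19:00.
Ines ∩ Bob ∩ Grace: 10:15–10:30, 12:45–13:00, 16:00–16:15.
Windows ≥ 30 min: (none).

none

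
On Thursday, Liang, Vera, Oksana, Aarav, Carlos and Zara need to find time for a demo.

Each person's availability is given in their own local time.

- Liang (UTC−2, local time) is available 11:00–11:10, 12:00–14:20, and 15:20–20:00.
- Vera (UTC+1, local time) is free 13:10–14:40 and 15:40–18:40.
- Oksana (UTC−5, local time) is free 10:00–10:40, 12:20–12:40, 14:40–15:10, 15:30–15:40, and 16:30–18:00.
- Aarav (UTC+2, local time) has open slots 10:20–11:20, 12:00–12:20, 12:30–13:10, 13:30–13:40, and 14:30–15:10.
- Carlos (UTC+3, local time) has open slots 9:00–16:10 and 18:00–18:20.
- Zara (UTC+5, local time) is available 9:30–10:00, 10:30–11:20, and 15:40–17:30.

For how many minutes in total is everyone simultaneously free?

0 minutes

Liang → UTC: 13:00–13:10, 14:00–16:20, 17:20–22:00.
Vera → UTC: 12:10–13:40, 14:40–17:40.
Oksana → UTC: 15:00–15:40, 17:20–17:40, 19:40–20:10, 20:30–20:40, 21:30–23:00.
Aarav → UTC: 08:20–09:20, 10:00–10:20, 10:30–11:10, 11:30–11:40, 12:30–13:10.
Carlos → UTC: 06:00–13:10, 15:00–15:20.
Zara → UTC: 04:30–05:00, 05:30–06:20, 10:40–12:30.
Liang ∩ Vera: 13:00–13:10, 14:40–16:20, 17:20–17:40.
Liang ∩ Vera ∩ Oksana: 15:00–15:40, 17:20–17:40.
Liang ∩ Vera ∩ Oksana ∩ Aarav: (none).
Liang ∩ Vera ∩ Oksana ∩ Aarav ∩ Carlos: (none).
Liang ∩ Vera ∩ Oksana ∩ Aarav ∩ Carlos ∩ Zara: (none).
Total common minutes: 0.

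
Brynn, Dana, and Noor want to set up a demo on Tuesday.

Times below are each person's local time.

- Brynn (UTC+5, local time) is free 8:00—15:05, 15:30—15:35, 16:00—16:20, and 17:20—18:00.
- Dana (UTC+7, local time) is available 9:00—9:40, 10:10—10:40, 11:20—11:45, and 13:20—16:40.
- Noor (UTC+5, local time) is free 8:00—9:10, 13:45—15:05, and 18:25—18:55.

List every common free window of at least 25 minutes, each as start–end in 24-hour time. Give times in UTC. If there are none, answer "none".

Brynn → UTC: 03:00–10:05, 10:30–10:35, 11:00–11:20, 12:20–13:00.
Dana → UTC: 02:00–02:40, 03:10–03:40, 04:20–04:45, 06:20–09:40.
Noor → UTC: 03:00–04:10, 08:45–10:05, 13:25–13:55.
Brynn ∩ Dana: 03:10–03:40, 04:20–04:45, 06:20–09:40.
Brynn ∩ Dana ∩ Noor: 03:10–03:40, 08:45–09:40.
Windows ≥ 25 min: 03:10–03:40, 08:45–09:40.

03:10–03:40, 08:45–09:40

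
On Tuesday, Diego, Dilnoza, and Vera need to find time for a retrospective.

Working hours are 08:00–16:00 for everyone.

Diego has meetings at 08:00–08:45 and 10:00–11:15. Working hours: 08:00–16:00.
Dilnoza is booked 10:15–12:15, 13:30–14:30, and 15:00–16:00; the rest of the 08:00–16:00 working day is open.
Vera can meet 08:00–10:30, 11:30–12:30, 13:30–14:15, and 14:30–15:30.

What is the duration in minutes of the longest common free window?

Diego free within 08:00–16:00: 08:45–10:00, 11:15–16:00.
Dilnoza free within 08:00–16:00: 08:00–10:15, 12:15–13:30, 14:30–15:00.
Diego ∩ Dilnoza: 08:45–10:00, 12:15–13:30, 14:30–15:00.
Diego ∩ Dilnoza ∩ Vera: 08:45–10:00, 12:15–12:30, 14:30–15:00.
Common window lengths: 75, 15, 30 min; longest is 75.

75 minutes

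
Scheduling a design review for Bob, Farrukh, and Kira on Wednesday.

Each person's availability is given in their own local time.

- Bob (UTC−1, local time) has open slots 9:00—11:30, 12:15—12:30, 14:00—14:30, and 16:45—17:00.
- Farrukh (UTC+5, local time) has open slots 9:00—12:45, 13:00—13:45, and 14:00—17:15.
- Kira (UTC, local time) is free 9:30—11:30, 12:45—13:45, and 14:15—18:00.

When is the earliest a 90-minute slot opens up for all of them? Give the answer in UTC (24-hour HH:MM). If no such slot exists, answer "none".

10:00

Bob → UTC: 10:00–12:30, 13:15–13:30, 15:00–15:30, 17:45–18:00.
Farrukh → UTC: 04:00–07:45, 08:00–08:45, 09:00–12:15.
Kira → UTC: 09:30–11:30, 12:45–13:45, 14:15–18:00.
Bob ∩ Farrukh: 10:00–12:15.
Bob ∩ Farrukh ∩ Kira: 10:00–11:30.
Windows ≥ 90 min: 10:00–11:30.
Earliest such window starts at 10:00.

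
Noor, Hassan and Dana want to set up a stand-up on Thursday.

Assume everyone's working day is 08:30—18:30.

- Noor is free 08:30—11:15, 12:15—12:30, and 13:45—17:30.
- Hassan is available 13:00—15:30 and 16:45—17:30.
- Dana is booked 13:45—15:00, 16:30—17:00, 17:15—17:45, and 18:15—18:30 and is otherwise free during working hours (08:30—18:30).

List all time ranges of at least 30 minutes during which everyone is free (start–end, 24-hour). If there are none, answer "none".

15:00–15:30

Dana free within 08:30–18:30: 08:30–13:45, 15:00–16:30, 17:00–17:15, 17:45–18:15.
Noor ∩ Hassan: 13:45–15:30, 16:45–17:30.
Noor ∩ Hassan ∩ Dana: 15:00–15:30, 17:00–17:15.
Windows ≥ 30 min: 15:00–15:30.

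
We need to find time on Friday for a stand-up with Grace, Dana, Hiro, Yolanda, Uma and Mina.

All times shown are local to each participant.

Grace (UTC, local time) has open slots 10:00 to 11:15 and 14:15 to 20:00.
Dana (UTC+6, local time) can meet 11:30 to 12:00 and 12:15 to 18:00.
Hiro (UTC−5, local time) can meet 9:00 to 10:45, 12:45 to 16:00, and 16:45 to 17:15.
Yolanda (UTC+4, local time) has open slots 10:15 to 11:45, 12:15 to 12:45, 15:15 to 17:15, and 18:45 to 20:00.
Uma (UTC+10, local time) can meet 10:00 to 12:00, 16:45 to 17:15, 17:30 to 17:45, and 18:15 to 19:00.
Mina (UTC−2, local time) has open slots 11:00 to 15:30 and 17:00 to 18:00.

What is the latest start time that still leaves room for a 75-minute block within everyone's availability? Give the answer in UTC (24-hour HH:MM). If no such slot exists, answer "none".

none

Grace → UTC: 10:00–11:15, 14:15–20:00.
Dana → UTC: 05:30–06:00, 06:15–12:00.
Hiro → UTC: 14:00–15:45, 17:45–21:00, 21:45–22:15.
Yolanda → UTC: 06:15–07:45, 08:15–08:45, 11:15–13:15, 14:45–16:00.
Uma → UTC: 00:00–02:00, 06:45–07:15, 07:30–07:45, 08:15–09:00.
Mina → UTC: 13:00–17:30, 19:00–20:00.
Grace ∩ Dana: 10:00–11:15.
Grace ∩ Dana ∩ Hiro: (none).
Grace ∩ Dana ∩ Hiro ∩ Yolanda: (none).
Grace ∩ Dana ∩ Hiro ∩ Yolanda ∩ Uma: (none).
Grace ∩ Dana ∩ Hiro ∩ Yolanda ∩ Uma ∩ Mina: (none).
Windows ≥ 75 min: (none).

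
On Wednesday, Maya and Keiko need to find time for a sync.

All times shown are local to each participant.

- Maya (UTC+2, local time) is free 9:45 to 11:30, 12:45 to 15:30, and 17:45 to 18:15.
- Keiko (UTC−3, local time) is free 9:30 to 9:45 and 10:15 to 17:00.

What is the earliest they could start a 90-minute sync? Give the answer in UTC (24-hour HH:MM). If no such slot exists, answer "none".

Maya → UTC: 07:45–09:30, 10:45–13:30, 15:45–16:15.
Keiko → UTC: 12:30–12:45, 13:15–20:00.
Maya ∩ Keiko: 12:30–12:45, 13:15–13:30, 15:45–16:15.
Windows ≥ 90 min: (none).

none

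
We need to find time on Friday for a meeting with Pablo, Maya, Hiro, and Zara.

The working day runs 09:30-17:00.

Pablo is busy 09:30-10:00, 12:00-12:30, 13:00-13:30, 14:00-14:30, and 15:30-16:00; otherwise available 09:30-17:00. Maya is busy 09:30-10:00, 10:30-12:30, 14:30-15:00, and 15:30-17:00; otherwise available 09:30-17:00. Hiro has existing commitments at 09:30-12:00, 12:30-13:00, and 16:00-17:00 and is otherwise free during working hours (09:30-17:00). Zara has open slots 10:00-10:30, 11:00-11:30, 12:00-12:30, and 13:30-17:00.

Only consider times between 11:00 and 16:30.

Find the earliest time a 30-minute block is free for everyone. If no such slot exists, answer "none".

13:30

Pablo free within 09:30–17:00: 10:00–12:00, 12:30–13:00, 13:30–14:00, 14:30–15:30, 16:00–17:00.
Maya free within 09:30–17:00: 10:00–10:30, 12:30–14:30, 15:00–15:30.
Hiro free within 09:30–17:00: 12:00–12:30, 13:00–16:00.
Pablo ∩ Maya: 10:00–10:30, 12:30–13:00, 13:30–14:00, 15:00–15:30.
Pablo ∩ Maya ∩ Hiro: 13:30–14:00, 15:00–15:30.
Pablo ∩ Maya ∩ Hiro ∩ Zara: 13:30–14:00, 15:00–15:30.
Restricted to 11:00–16:30: 13:30–14:00, 15:00–15:30.
Windows ≥ 30 min: 13:30–14:00, 15:00–15:30.
Earliest such window starts at 13:30.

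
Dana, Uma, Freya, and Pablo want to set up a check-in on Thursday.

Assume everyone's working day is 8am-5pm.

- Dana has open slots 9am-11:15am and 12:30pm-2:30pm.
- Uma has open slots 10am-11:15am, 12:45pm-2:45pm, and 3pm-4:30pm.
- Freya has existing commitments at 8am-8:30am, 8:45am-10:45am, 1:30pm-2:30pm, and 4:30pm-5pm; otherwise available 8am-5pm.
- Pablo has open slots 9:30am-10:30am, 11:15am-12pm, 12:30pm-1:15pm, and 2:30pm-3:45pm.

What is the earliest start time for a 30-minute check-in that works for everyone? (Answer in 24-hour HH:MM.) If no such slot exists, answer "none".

12:45

Freya free within 08:00–17:00: 08:30–08:45, 10:45–13:30, 14:30–16:30.
Dana ∩ Uma: 10:00–11:15, 12:45–14:30.
Dana ∩ Uma ∩ Freya: 10:45–11:15, 12:45–13:30.
Dana ∩ Uma ∩ Freya ∩ Pablo: 12:45–13:15.
Windows ≥ 30 min: 12:45–13:15.
Earliest such window starts at 12:45.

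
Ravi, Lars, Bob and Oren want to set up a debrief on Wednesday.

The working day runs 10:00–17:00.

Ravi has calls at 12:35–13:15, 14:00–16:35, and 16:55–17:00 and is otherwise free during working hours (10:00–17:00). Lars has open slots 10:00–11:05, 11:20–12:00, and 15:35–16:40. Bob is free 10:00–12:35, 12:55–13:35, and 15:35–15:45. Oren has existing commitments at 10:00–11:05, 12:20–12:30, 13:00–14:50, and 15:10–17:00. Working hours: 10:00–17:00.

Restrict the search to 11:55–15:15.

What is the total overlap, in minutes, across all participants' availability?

Ravi free within 10:00–17:00: 10:00–12:35, 13:15–14:00, 16:35–16:55.
Oren free within 10:00–17:00: 11:05–12:20, 12:30–13:00, 14:50–15:10.
Ravi ∩ Lars: 10:00–11:05, 11:20–12:00, 16:35–16:40.
Ravi ∩ Lars ∩ Bob: 10:00–11:05, 11:20–12:00.
Ravi ∩ Lars ∩ Bob ∩ Oren: 11:20–12:00.
Restricted to 11:55–15:15: 11:55–12:00.
Total common minutes: 5.

5 minutes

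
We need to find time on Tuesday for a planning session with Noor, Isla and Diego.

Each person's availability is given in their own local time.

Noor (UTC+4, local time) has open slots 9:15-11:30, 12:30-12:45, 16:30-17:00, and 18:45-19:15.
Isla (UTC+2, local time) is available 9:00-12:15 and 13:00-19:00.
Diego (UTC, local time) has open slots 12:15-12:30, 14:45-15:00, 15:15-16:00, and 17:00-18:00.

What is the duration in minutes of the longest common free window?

15 minutes

Noor → UTC: 05:15–07:30, 08:30–08:45, 12:30–13:00, 14:45–15:15.
Isla → UTC: 07:00–10:15, 11:00–17:00.
Diego → UTC: 12:15–12:30, 14:45–15:00, 15:15–16:00, 17:00–18:00.
Noor ∩ Isla: 07:00–07:30, 08:30–08:45, 12:30–13:00, 14:45–15:15.
Noor ∩ Isla ∩ Diego: 14:45–15:00.
Single common window of 15 minutes.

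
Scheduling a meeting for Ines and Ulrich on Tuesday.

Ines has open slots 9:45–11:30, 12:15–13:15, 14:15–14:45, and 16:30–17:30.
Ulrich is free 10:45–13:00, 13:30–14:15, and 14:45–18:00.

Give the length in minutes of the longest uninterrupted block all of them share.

60 minutes

Ines ∩ Ulrich: 10:45–11:30, 12:15–13:00, 16:30–17:30.
Common window lengths: 45, 45, 60 min; longest is 60.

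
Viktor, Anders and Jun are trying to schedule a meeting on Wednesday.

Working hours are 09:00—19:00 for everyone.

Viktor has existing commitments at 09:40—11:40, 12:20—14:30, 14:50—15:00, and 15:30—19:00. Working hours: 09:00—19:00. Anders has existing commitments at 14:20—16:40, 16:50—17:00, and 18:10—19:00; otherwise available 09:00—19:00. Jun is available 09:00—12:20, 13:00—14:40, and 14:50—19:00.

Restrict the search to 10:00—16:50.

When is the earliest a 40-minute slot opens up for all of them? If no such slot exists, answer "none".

Viktor free within 09:00–19:00: 09:00–09:40, 11:40–12:20, 14:30–14:50, 15:00–15:30.
Anders free within 09:00–19:00: 09:00–14:20, 16:40–16:50, 17:00–18:10.
Viktor ∩ Anders: 09:00–09:40, 11:40–12:20.
Viktor ∩ Anders ∩ Jun: 09:00–09:40, 11:40–12:20.
Restricted to 10:00–16:50: 11:40–12:20.
Windows ≥ 40 min: 11:40–12:20.
Earliest such window starts at 11:40.

11:40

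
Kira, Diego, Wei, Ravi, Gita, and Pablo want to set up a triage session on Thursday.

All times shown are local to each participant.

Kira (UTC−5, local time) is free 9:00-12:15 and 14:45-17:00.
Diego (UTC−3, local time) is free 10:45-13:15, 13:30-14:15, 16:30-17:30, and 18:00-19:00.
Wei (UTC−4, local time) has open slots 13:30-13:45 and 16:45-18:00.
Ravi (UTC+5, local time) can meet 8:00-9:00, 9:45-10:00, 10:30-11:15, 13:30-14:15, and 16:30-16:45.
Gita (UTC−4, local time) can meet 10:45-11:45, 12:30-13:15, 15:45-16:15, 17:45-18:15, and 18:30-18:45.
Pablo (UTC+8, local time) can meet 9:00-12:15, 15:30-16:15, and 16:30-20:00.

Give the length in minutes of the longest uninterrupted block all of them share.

0 minutes

Kira → UTC: 14:00–17:15, 19:45–22:00.
Diego → UTC: 13:45–16:15, 16:30–17:15, 19:30–20:30, 21:00–22:00.
Wei → UTC: 17:30–17:45, 20:45–22:00.
Ravi → UTC: 03:00–04:00, 04:45–05:00, 05:30–06:15, 08:30–09:15, 11:30–11:45.
Gita → UTC: 14:45–15:45, 16:30–17:15, 19:45–20:15, 21:45–22:15, 22:30–22:45.
Pablo → UTC: 01:00–04:15, 07:30–08:15, 08:30–12:00.
Kira ∩ Diego: 14:00–16:15, 16:30–17:15, 19:45–20:30, 21:00–22:00.
Kira ∩ Diego ∩ Wei: 21:00–22:00.
Kira ∩ Diego ∩ Wei ∩ Ravi: (none).
Kira ∩ Diego ∩ Wei ∩ Ravi ∩ Gita: (none).
Kira ∩ Diego ∩ Wei ∩ Ravi ∩ Gita ∩ Pablo: (none).
No common window.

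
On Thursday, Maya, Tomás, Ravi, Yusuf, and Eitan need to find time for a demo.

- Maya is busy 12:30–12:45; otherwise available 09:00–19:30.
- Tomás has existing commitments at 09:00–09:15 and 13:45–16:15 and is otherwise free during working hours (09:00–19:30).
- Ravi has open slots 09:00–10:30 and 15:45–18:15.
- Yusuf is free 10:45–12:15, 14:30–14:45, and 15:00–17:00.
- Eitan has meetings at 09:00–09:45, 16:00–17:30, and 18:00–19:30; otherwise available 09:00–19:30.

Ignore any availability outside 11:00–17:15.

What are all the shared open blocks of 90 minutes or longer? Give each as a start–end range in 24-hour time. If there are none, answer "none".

Maya free within 09:00–19:30: 09:00–12:30, 12:45–19:30.
Tomás free within 09:00–19:30: 09:15–13:45, 16:15–19:30.
Eitan free within 09:00–19:30: 09:45–16:00, 17:30–18:00.
Maya ∩ Tomás: 09:15–12:30, 12:45–13:45, 16:15–19:30.
Maya ∩ Tomás ∩ Ravi: 09:15–10:30, 16:15–18:15.
Maya ∩ Tomás ∩ Ravi ∩ Yusuf: 16:15–17:00.
Maya ∩ Tomás ∩ Ravi ∩ Yusuf ∩ Eitan: (none).
Restricted to 11:00–17:15: (none).
Windows ≥ 90 min: (none).

none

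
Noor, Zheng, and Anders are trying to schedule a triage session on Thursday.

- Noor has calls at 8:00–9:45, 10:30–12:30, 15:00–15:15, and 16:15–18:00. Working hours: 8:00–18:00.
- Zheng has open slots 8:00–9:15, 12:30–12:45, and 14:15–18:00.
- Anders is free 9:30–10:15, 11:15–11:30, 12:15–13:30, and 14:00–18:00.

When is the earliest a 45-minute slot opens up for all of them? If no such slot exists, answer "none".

Noor free within 08:00–18:00: 09:45–10:30, 12:30–15:00, 15:15–16:15.
Noor ∩ Zheng: 12:30–12:45, 14:15–15:00, 15:15–16:15.
Noor ∩ Zheng ∩ Anders: 12:30–12:45, 14:15–15:00, 15:15–16:15.
Windows ≥ 45 min: 14:15–15:00, 15:15–16:15.
Earliest such window starts at 14:15.

14:15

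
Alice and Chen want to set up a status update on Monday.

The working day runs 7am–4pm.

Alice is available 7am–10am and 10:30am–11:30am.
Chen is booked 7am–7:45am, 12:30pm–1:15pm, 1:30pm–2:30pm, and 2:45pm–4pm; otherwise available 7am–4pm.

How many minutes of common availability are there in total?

Chen free within 07:00–16:00: 07:45–12:30, 13:15–13:30, 14:30–14:45.
Alice ∩ Chen: 07:45–10:00, 10:30–11:30.
Total common minutes: 135 + 60 = 195.

195 minutes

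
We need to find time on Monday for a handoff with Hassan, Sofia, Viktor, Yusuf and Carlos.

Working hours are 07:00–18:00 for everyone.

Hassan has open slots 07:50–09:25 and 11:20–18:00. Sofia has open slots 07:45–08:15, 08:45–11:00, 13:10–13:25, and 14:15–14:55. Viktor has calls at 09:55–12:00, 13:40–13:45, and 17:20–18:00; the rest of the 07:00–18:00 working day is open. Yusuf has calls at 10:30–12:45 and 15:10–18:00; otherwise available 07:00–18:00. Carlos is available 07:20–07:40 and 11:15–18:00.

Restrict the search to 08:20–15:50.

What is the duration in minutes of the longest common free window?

Viktor free within 07:00–18:00: 07:00–09:55, 12:00–13:40, 13:45–17:20.
Yusuf free within 07:00–18:00: 07:00–10:30, 12:45–15:10.
Hassan ∩ Sofia: 07:50–08:15, 08:45–09:25, 13:10–13:25, 14:15–14:55.
Hassan ∩ Sofia ∩ Viktor: 07:50–08:15, 08:45–09:25, 13:10–13:25, 14:15–14:55.
Hassan ∩ Sofia ∩ Viktor ∩ Yusuf: 07:50–08:15, 08:45–09:25, 13:10–13:25, 14:15–14:55.
Hassan ∩ Sofia ∩ Viktor ∩ Yusuf ∩ Carlos: 13:10–13:25, 14:15–14:55.
Restricted to 08:20–15:50: 13:10–13:25, 14:15–14:55.
Common window lengths: 15, 40 min; longest is 40.

40 minutes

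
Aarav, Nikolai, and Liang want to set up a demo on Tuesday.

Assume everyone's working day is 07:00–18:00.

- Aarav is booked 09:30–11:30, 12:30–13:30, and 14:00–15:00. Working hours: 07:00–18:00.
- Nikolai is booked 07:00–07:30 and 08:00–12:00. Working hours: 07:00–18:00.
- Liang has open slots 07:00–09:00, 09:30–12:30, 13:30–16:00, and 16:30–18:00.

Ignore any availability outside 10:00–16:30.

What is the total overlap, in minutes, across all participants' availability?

120 minutes

Aarav free within 07:00–18:00: 07:00–09:30, 11:30–12:30, 13:30–14:00, 15:00–18:00.
Nikolai free within 07:00–18:00: 07:30–08:00, 12:00–18:00.
Aarav ∩ Nikolai: 07:30–08:00, 12:00–12:30, 13:30–14:00, 15:00–18:00.
Aarav ∩ Nikolai ∩ Liang: 07:30–08:00, 12:00–12:30, 13:30–14:00, 15:00–16:00, 16:30–18:00.
Restricted to 10:00–16:30: 12:00–12:30, 13:30–14:00, 15:00–16:00.
Total common minutes: 30 + 30 + 60 = 120.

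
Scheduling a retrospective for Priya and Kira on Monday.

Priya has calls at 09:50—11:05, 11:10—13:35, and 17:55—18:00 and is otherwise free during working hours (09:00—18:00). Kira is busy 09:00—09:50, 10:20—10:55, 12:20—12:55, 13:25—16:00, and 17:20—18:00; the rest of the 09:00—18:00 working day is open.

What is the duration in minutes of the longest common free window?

80 minutes

Priya free within 09:00–18:00: 09:00–09:50, 11:05–11:10, 13:35–17:55.
Kira free within 09:00–18:00: 09:50–10:20, 10:55–12:20, 12:55–13:25, 16:00–17:20.
Priya ∩ Kira: 11:05–11:10, 16:00–17:20.
Common window lengths: 5, 80 min; longest is 80.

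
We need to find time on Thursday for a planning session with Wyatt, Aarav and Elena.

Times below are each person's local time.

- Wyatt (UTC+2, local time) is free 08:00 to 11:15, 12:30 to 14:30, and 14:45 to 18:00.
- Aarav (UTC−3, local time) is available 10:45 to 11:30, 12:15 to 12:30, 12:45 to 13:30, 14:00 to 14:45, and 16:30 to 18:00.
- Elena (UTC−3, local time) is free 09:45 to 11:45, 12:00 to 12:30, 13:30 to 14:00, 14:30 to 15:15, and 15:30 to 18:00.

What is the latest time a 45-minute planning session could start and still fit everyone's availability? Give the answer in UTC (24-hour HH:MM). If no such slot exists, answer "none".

Wyatt → UTC: 06:00–09:15, 10:30–12:30, 12:45–16:00.
Aarav → UTC: 13:45–14:30, 15:15–15:30, 15:45–16:30, 17:00–17:45, 19:30–21:00.
Elena → UTC: 12:45–14:45, 15:00–15:30, 16:30–17:00, 17:30–18:15, 18:30–21:00.
Wyatt ∩ Aarav: 13:45–14:30, 15:15–15:30, 15:45–16:00.
Wyatt ∩ Aarav ∩ Elena: 13:45–14:30, 15:15–15:30.
Windows ≥ 45 min: 13:45–14:30.
Latest start in the last window 13:45–14:30 is 14:30 − 45 min = 13:45.

13:45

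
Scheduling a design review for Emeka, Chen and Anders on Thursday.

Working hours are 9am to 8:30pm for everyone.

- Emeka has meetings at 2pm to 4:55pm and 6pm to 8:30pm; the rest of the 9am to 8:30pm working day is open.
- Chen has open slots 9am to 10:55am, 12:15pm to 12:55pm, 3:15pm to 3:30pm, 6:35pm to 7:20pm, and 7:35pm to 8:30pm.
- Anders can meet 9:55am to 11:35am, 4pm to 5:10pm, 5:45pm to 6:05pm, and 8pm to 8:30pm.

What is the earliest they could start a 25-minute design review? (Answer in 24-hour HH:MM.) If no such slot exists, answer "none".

09:55

Emeka free within 09:00–20:30: 09:00–14:00, 16:55–18:00.
Emeka ∩ Chen: 09:00–10:55, 12:15–12:55.
Emeka ∩ Chen ∩ Anders: 09:55–10:55.
Windows ≥ 25 min: 09:55–10:55.
Earliest such window starts at 09:55.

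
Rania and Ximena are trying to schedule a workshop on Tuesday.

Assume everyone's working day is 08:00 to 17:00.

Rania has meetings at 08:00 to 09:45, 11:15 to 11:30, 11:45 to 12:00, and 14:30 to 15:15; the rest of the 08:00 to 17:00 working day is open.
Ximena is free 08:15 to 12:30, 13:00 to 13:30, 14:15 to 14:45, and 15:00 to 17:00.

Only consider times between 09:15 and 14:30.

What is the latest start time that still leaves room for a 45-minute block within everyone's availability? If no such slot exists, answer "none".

Rania free within 08:00–17:00: 09:45–11:15, 11:30–11:45, 12:00–14:30, 15:15–17:00.
Rania ∩ Ximena: 09:45–11:15, 11:30–11:45, 12:00–12:30, 13:00–13:30, 14:15–14:30, 15:15–17:00.
Restricted to 09:15–14:30: 09:45–11:15, 11:30–11:45, 12:00–12:30, 13:00–13:30, 14:15–14:30.
Windows ≥ 45 min: 09:45–11:15.
Latest start in the last window 09:45–11:15 is 11:15 − 45 min = 10:30.

10:30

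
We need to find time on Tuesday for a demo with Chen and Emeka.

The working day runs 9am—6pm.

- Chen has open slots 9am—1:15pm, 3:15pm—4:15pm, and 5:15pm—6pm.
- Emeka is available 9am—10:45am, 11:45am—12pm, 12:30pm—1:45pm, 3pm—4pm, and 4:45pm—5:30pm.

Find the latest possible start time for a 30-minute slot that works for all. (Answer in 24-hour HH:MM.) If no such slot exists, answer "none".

Chen ∩ Emeka: 09:00–10:45, 11:45–12:00, 12:30–13:15, 15:15–16:00, 17:15–17:30.
Windows ≥ 30 min: 09:00–10:45, 12:30–13:15, 15:15–16:00.
Latest start in the last window 15:15–16:00 is 16:00 − 30 min = 15:30.

15:30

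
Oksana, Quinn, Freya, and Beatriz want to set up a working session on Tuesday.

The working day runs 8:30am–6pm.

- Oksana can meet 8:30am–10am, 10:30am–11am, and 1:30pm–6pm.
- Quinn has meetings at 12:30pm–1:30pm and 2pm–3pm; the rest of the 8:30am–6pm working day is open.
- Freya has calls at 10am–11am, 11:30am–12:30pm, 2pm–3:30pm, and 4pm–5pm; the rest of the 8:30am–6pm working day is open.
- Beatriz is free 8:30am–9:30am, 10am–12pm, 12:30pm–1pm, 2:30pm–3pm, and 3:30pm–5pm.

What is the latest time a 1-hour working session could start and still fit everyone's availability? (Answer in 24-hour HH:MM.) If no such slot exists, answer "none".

Quinn free within 08:30–18:00: 08:30–12:30, 13:30–14:00, 15:00–18:00.
Freya free within 08:30–18:00: 08:30–10:00, 11:00–11:30, 12:30–14:00, 15:30–16:00, 17:00–18:00.
Oksana ∩ Quinn: 08:30–10:00, 10:30–11:00, 13:30–14:00, 15:00–18:00.
Oksana ∩ Quinn ∩ Freya: 08:30–10:00, 13:30–14:00, 15:30–16:00, 17:00–18:00.
Oksana ∩ Quinn ∩ Freya ∩ Beatriz: 08:30–09:30, 15:30–16:00.
Windows ≥ 60 min: 08:30–09:30.
Latest start in the last window 08:30–09:30 is 09:30 − 60 min = 08:30.

08:30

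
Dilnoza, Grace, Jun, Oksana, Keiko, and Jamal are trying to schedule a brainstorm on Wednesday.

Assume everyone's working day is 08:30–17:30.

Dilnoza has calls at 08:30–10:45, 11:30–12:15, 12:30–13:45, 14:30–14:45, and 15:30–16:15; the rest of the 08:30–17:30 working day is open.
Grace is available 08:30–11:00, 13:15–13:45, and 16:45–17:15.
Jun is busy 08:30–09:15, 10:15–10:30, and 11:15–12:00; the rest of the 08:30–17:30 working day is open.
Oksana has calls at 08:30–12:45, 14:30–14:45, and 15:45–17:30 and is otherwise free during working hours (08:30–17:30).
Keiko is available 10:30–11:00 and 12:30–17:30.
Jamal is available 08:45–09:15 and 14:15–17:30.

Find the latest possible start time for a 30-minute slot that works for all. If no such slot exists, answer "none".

Dilnoza free within 08:30–17:30: 10:45–11:30, 12:15–12:30, 13:45–14:30, 14:45–15:30, 16:15–17:30.
Jun free within 08:30–17:30: 09:15–10:15, 10:30–11:15, 12:00–17:30.
Oksana free within 08:30–17:30: 12:45–14:30, 14:45–15:45.
Dilnoza ∩ Grace: 10:45–11:00, 16:45–17:15.
Dilnoza ∩ Grace ∩ Jun: 10:45–11:00, 16:45–17:15.
Dilnoza ∩ Grace ∩ Jun ∩ Oksana: (none).
Dilnoza ∩ Grace ∩ Jun ∩ Oksana ∩ Keiko: (none).
Dilnoza ∩ Grace ∩ Jun ∩ Oksana ∩ Keiko ∩ Jamal: (none).
Windows ≥ 30 min: (none).

none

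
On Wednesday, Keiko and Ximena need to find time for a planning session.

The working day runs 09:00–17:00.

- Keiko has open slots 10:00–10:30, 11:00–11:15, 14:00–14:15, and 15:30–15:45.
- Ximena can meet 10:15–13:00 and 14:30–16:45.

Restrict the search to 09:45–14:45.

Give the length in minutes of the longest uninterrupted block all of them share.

Keiko ∩ Ximena: 10:15–10:30, 11:00–11:15, 15:30–15:45.
Restricted to 09:45–14:45: 10:15–10:30, 11:00–11:15.
Common window lengths: 15, 15 min; longest is 15.

15 minutes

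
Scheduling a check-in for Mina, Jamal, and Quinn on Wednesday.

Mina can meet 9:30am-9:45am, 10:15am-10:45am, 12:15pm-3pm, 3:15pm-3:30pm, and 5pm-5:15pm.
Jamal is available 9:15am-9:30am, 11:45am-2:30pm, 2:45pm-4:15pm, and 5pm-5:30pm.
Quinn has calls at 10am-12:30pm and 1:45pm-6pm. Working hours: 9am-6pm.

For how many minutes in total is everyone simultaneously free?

Quinn free within 09:00–18:00: 09:00–10:00, 12:30–13:45.
Mina ∩ Jamal: 12:15–14:30, 14:45–15:00, 15:15–15:30, 17:00–17:15.
Mina ∩ Jamal ∩ Quinn: 12:30–13:45.
Total common minutes: 75.

75 minutes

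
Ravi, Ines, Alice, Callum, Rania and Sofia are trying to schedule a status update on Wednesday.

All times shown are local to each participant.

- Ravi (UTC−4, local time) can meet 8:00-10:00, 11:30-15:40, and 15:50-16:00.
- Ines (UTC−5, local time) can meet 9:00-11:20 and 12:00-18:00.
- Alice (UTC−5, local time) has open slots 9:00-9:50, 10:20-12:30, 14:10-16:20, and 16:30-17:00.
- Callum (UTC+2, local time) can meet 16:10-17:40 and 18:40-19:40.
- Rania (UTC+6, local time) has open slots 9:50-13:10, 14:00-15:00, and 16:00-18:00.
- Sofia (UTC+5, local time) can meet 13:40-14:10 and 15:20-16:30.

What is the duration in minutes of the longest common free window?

Ravi → UTC: 12:00–14:00, 15:30–19:40, 19:50–20:00.
Ines → UTC: 14:00–16:20, 17:00–23:00.
Alice → UTC: 14:00–14:50, 15:20–17:30, 19:10–21:20, 21:30–22:00.
Callum → UTC: 14:10–15:40, 16:40–17:40.
Rania → UTC: 03:50–07:10, 08:00–09:00, 10:00–12:00.
Sofia → UTC: 08:40–09:10, 10:20–11:30.
Ravi ∩ Ines: 15:30–16:20, 17:00–19:40, 19:50–20:00.
Ravi ∩ Ines ∩ Alice: 15:30–16:20, 17:00–17:30, 19:10–19:40, 19:50–20:00.
Ravi ∩ Ines ∩ Alice ∩ Callum: 15:30–15:40, 17:00–17:30.
Ravi ∩ Ines ∩ Alice ∩ Callum ∩ Rania: (none).
Ravi ∩ Ines ∩ Alice ∩ Callum ∩ Rania ∩ Sofia: (none).
No common window.

0 minutes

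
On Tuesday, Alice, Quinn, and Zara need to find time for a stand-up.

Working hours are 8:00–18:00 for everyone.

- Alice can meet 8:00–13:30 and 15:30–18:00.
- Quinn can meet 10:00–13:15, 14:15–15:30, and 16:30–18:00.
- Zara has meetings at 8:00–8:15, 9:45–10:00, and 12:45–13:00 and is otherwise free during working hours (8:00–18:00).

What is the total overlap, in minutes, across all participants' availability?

Zara free within 08:00–18:00: 08:15–09:45, 10:00–12:45, 13:00–18:00.
Alice ∩ Quinn: 10:00–13:15, 16:30–18:00.
Alice ∩ Quinn ∩ Zara: 10:00–12:45, 13:00–13:15, 16:30–18:00.
Total common minutes: 165 + 15 + 90 = 270.

270 minutes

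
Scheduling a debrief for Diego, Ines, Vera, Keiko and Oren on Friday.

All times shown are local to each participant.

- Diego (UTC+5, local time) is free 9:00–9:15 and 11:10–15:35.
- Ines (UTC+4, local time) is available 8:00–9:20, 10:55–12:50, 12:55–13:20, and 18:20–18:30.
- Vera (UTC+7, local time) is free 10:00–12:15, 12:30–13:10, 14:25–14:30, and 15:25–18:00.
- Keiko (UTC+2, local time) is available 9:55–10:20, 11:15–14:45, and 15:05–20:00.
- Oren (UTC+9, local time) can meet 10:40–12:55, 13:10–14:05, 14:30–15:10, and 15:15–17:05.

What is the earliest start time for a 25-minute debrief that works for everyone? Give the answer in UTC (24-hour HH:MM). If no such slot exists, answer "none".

Diego → UTC: 04:00–04:15, 06:10–10:35.
Ines → UTC: 04:00–05:20, 06:55–08:50, 08:55–09:20, 14:20–14:30.
Vera → UTC: 03:00–05:15, 05:30–06:10, 07:25–07:30, 08:25–11:00.
Keiko → UTC: 07:55–08:20, 09:15–12:45, 13:05–18:00.
Oren → UTC: 01:40–03:55, 04:10–05:05, 05:30–06:10, 06:15–08:05.
Diego ∩ Ines: 04:00–04:15, 06:55–08:50, 08:55–09:20.
Diego ∩ Ines ∩ Vera: 04:00–04:15, 07:25–07:30, 08:25–08:50, 08:55–09:20.
Diego ∩ Ines ∩ Vera ∩ Keiko: 09:15–09:20.
Diego ∩ Ines ∩ Vera ∩ Keiko ∩ Oren: (none).
Windows ≥ 25 min: (none).

none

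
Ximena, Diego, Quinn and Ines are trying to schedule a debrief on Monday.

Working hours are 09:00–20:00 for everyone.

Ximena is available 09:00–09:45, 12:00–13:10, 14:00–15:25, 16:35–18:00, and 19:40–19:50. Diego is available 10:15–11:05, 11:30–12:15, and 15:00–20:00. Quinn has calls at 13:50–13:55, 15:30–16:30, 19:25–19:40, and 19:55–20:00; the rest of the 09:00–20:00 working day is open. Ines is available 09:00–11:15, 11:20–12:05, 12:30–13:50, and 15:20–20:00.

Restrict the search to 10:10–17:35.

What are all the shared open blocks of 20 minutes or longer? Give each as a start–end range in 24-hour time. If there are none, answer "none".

Quinn free within 09:00–20:00: 09:00–13:50, 13:55–15:30, 16:30–19:25, 19:40–19:55.
Ximena ∩ Diego: 12:00–12:15, 15:00–15:25, 16:35–18:00, 19:40–19:50.
Ximena ∩ Diego ∩ Quinn: 12:00–12:15, 15:00–15:25, 16:35–18:00, 19:40–19:50.
Ximena ∩ Diego ∩ Quinn ∩ Ines: 12:00–12:05, 15:20–15:25, 16:35–18:00, 19:40–19:50.
Restricted to 10:10–17:35: 12:00–12:05, 15:20–15:25, 16:35–17:35.
Windows ≥ 20 min: 16:35–17:35.

16:35–17:35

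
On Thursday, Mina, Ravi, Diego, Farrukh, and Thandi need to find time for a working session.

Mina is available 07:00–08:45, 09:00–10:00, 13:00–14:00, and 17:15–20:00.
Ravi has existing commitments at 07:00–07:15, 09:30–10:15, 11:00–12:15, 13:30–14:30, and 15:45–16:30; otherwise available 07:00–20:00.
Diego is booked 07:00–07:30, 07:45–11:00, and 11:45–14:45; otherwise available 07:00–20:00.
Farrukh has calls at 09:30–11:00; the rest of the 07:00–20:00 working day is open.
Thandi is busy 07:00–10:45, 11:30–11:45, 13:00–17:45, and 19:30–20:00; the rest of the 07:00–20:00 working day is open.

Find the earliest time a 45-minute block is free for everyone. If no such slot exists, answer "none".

17:45

Ravi free within 07:00–20:00: 07:15–09:30, 10:15–11:00, 12:15–13:30, 14:30–15:45, 16:30–20:00.
Diego free within 07:00–20:00: 07:30–07:45, 11:00–11:45, 14:45–20:00.
Farrukh free within 07:00–20:00: 07:00–09:30, 11:00–20:00.
Thandi free within 07:00–20:00: 10:45–11:30, 11:45–13:00, 17:45–19:30.
Mina ∩ Ravi: 07:15–08:45, 09:00–09:30, 13:00–13:30, 17:15–20:00.
Mina ∩ Ravi ∩ Diego: 07:30–07:45, 17:15–20:00.
Mina ∩ Ravi ∩ Diego ∩ Farrukh: 07:30–07:45, 17:15–20:00.
Mina ∩ Ravi ∩ Diego ∩ Farrukh ∩ Thandi: 17:45–19:30.
Windows ≥ 45 min: 17:45–19:30.
Earliest such window starts at 17:45.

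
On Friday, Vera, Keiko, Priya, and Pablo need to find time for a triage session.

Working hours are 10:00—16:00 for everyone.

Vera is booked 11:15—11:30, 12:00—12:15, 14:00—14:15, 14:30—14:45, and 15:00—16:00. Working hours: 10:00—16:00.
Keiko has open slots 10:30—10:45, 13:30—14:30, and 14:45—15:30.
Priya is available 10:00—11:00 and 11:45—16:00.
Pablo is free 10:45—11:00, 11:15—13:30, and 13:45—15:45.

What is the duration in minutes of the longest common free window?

15 minutes

Vera free within 10:00–16:00: 10:00–11:15, 11:30–12:00, 12:15–14:00, 14:15–14:30, 14:45–15:00.
Vera ∩ Keiko: 10:30–10:45, 13:30–14:00, 14:15–14:30, 14:45–15:00.
Vera ∩ Keiko ∩ Priya: 10:30–10:45, 13:30–14:00, 14:15–14:30, 14:45–15:00.
Vera ∩ Keiko ∩ Priya ∩ Pablo: 13:45–14:00, 14:15–14:30, 14:45–15:00.
Common window lengths: 15, 15, 15 min; longest is 15.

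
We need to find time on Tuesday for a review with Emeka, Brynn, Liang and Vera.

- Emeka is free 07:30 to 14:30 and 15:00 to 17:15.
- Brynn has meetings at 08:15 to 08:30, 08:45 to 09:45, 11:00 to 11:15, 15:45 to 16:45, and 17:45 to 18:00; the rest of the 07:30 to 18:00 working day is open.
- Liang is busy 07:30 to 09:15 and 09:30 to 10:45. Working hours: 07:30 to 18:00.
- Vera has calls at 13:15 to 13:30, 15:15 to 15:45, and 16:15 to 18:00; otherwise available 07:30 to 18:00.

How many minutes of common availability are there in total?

210 minutes

Brynn free within 07:30–18:00: 07:30–08:15, 08:30–08:45, 09:45–11:00, 11:15–15:45, 16:45–17:45.
Liang free within 07:30–18:00: 09:15–09:30, 10:45–18:00.
Vera free within 07:30–18:00: 07:30–13:15, 13:30–15:15, 15:45–16:15.
Emeka ∩ Brynn: 07:30–08:15, 08:30–08:45, 09:45–11:00, 11:15–14:30, 15:00–15:45, 16:45–17:15.
Emeka ∩ Brynn ∩ Liang: 10:45–11:00, 11:15–14:30, 15:00–15:45, 16:45–17:15.
Emeka ∩ Brynn ∩ Liang ∩ Vera: 10:45–11:00, 11:15–13:15, 13:30–14:30, 15:00–15:15.
Total common minutes: 15 + 120 + 60 + 15 = 210.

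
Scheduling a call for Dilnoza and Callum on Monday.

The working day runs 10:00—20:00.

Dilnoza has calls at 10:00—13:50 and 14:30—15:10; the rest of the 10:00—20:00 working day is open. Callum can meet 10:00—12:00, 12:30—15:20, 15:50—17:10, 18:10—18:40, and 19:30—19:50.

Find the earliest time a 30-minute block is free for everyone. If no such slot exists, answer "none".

13:50

Dilnoza free within 10:00–20:00: 13:50–14:30, 15:10–20:00.
Dilnoza ∩ Callum: 13:50–14:30, 15:10–15:20, 15:50–17:10, 18:10–18:40, 19:30–19:50.
Windows ≥ 30 min: 13:50–14:30, 15:50–17:10, 18:10–18:40.
Earliest such window starts at 13:50.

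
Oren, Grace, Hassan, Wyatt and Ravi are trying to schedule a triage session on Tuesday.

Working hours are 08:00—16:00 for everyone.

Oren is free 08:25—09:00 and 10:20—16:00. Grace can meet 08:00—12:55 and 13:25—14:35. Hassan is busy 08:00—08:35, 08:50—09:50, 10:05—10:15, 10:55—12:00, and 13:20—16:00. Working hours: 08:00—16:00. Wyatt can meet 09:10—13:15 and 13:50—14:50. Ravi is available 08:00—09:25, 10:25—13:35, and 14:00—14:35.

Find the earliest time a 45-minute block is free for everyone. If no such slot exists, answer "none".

Hassan free within 08:00–16:00: 08:35–08:50, 09:50–10:05, 10:15–10:55, 12:00–13:20.
Oren ∩ Grace: 08:25–09:00, 10:20–12:55, 13:25–14:35.
Oren ∩ Grace ∩ Hassan: 08:35–08:50, 10:20–10:55, 12:00–12:55.
Oren ∩ Grace ∩ Hassan ∩ Wyatt: 10:20–10:55, 12:00–12:55.
Oren ∩ Grace ∩ Hassan ∩ Wyatt ∩ Ravi: 10:25–10:55, 12:00–12:55.
Windows ≥ 45 min: 12:00–12:55.
Earliest such window starts at 12:00.

12:00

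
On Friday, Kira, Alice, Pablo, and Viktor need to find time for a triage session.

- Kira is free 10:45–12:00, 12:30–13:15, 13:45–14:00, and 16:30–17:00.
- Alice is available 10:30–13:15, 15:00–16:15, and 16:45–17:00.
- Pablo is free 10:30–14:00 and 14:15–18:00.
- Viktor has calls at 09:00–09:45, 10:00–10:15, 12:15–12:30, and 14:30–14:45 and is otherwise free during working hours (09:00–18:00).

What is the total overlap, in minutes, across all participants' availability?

Viktor free within 09:00–18:00: 09:45–10:00, 10:15–12:15, 12:30–14:30, 14:45–18:00.
Kira ∩ Alice: 10:45–12:00, 12:30–13:15, 16:45–17:00.
Kira ∩ Alice ∩ Pablo: 10:45–12:00, 12:30–13:15, 16:45–17:00.
Kira ∩ Alice ∩ Pablo ∩ Viktor: 10:45–12:00, 12:30–13:15, 16:45–17:00.
Total common minutes: 75 + 45 + 15 = 135.

135 minutes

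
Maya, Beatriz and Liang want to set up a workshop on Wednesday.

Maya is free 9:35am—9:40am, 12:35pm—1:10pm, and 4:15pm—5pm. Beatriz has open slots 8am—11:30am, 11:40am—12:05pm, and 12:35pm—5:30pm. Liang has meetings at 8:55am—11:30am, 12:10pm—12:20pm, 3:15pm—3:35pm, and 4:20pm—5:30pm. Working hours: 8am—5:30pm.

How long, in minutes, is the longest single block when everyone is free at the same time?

35 minutes

Liang free within 08:00–17:30: 08:00–08:55, 11:30–12:10, 12:20–15:15, 15:35–16:20.
Maya ∩ Beatriz: 09:35–09:40, 12:35–13:10, 16:15–17:00.
Maya ∩ Beatriz ∩ Liang: 12:35–13:10, 16:15–16:20.
Common window lengths: 35, 5 min; longest is 35.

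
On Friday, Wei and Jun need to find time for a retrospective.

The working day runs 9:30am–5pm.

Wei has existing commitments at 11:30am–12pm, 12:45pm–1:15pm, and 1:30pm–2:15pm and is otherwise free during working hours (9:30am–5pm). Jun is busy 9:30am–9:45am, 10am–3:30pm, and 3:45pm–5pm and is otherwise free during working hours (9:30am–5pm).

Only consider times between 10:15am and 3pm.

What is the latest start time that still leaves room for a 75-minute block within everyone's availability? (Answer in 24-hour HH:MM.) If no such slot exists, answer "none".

none

Wei free within 09:30–17:00: 09:30–11:30, 12:00–12:45, 13:15–13:30, 14:15–17:00.
Jun free within 09:30–17:00: 09:45–10:00, 15:30–15:45.
Wei ∩ Jun: 09:45–10:00, 15:30–15:45.
Restricted to 10:15–15:00: (none).
Windows ≥ 75 min: (none).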